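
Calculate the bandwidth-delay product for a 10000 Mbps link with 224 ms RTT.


BDP = bandwidth * RTT
= 10000 Mbps * 224 ms
= 10000 * 1e6 * 224 / 1000 bits
= 2240000000 bits
= 280000000 bytes
= 273437.5 KB
BDP = 2240000000 bits (280000000 bytes)


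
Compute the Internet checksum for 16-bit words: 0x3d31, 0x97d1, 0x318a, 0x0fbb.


Sum all words (with carry folding):
+ 0x3d31 = 0x3d31
+ 0x97d1 = 0xd502
+ 0x318a = 0x068d
+ 0x0fbb = 0x1648
One's complement: ~0x1648
Checksum = 0xe9b7


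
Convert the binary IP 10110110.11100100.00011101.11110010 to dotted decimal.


10110110 = 182
11100100 = 228
00011101 = 29
11110010 = 242
IP: 182.228.29.242


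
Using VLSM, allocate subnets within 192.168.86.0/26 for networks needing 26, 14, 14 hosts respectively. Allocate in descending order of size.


26 hosts -> /27 (30 usable): 192.168.86.0/27
14 hosts -> /28 (14 usable): 192.168.86.32/28
14 hosts -> /28 (14 usable): 192.168.86.48/28
Allocation: 192.168.86.0/27 (26 hosts, 30 usable); 192.168.86.32/28 (14 hosts, 14 usable); 192.168.86.48/28 (14 hosts, 14 usable)


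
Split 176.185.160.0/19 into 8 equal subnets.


New prefix = 19 + 3 = 22
Each subnet has 1024 addresses
  176.185.160.0/22
  176.185.164.0/22
  176.185.168.0/22
  176.185.172.0/22
  176.185.176.0/22
  176.185.180.0/22
  176.185.184.0/22
  176.185.188.0/22
Subnets: 176.185.160.0/22, 176.185.164.0/22, 176.185.168.0/22, 176.185.172.0/22, 176.185.176.0/22, 176.185.180.0/22, 176.185.184.0/22, 176.185.188.0/22


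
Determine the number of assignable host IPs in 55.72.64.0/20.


Host bits = 32 - 20 = 12
Total addresses = 2^12 = 4096
Usable = total - 2 (network and broadcast)
Usable hosts: 4094


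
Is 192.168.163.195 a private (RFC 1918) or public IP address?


RFC 1918 private ranges:
  10.0.0.0/8 (10.0.0.0 - 10.255.255.255)
  172.16.0.0/12 (172.16.0.0 - 172.31.255.255)
  192.168.0.0/16 (192.168.0.0 - 192.168.255.255)
Private (in 192.168.0.0/16)


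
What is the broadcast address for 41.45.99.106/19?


Network: 41.45.96.0/19
Host bits = 13
Set all host bits to 1:
Broadcast: 41.45.127.255


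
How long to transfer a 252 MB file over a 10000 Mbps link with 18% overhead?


Effective throughput = 10000 * (1 - 18/100) = 8200 Mbps
File size in Mb = 252 * 8 = 2016 Mb
Time = 2016 / 8200
Time = 0.2459 seconds


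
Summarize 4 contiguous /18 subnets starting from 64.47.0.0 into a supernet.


Original prefix: /18
Number of subnets: 4 = 2^2
New prefix = 18 - 2 = 16
Supernet: 64.47.0.0/16


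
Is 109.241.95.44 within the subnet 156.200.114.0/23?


Subnet network: 156.200.114.0
Test IP AND mask: 109.241.94.0
No, 109.241.95.44 is not in 156.200.114.0/23


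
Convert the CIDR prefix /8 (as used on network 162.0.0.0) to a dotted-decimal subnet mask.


/8 means 8 network bits, 24 host bits
Binary: 11111111000000000000000000000000
Mask: 255.0.0.0


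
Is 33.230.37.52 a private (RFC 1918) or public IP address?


RFC 1918 private ranges:
  10.0.0.0/8 (10.0.0.0 - 10.255.255.255)
  172.16.0.0/12 (172.16.0.0 - 172.31.255.255)
  192.168.0.0/16 (192.168.0.0 - 192.168.255.255)
Public (not in any RFC 1918 range)


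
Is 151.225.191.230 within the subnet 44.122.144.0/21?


Subnet network: 44.122.144.0
Test IP AND mask: 151.225.184.0
No, 151.225.191.230 is not in 44.122.144.0/21


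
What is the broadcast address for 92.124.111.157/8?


Network: 92.0.0.0/8
Host bits = 24
Set all host bits to 1:
Broadcast: 92.255.255.255


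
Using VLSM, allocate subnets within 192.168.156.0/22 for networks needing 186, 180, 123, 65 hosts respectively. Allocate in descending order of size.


186 hosts -> /24 (254 usable): 192.168.156.0/24
180 hosts -> /24 (254 usable): 192.168.157.0/24
123 hosts -> /25 (126 usable): 192.168.158.0/25
65 hosts -> /25 (126 usable): 192.168.158.128/25
Allocation: 192.168.156.0/24 (186 hosts, 254 usable); 192.168.157.0/24 (180 hosts, 254 usable); 192.168.158.0/25 (123 hosts, 126 usable); 192.168.158.128/25 (65 hosts, 126 usable)


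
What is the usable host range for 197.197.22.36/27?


Network: 197.197.22.32
Broadcast: 197.197.22.63
First usable = network + 1
Last usable = broadcast - 1
Range: 197.197.22.33 to 197.197.22.62


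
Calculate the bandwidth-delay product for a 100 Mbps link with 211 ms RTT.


BDP = bandwidth * RTT
= 100 Mbps * 211 ms
= 100 * 1e6 * 211 / 1000 bits
= 21100000 bits
= 2637500 bytes
= 2575.6836 KB
BDP = 21100000 bits (2637500 bytes)


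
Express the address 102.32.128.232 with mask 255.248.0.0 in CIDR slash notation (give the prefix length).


Binary: 11111111.11111000.00000000.00000000
Count leading 1s
Prefix: /13


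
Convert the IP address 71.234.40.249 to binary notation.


71 = 01000111
234 = 11101010
40 = 00101000
249 = 11111001
Binary: 01000111.11101010.00101000.11111001


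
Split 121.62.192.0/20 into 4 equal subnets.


New prefix = 20 + 2 = 22
Each subnet has 1024 addresses
  121.62.192.0/22
  121.62.196.0/22
  121.62.200.0/22
  121.62.204.0/22
Subnets: 121.62.192.0/22, 121.62.196.0/22, 121.62.200.0/22, 121.62.204.0/22


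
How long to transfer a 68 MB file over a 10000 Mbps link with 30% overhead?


Effective throughput = 10000 * (1 - 30/100) = 7000 Mbps
File size in Mb = 68 * 8 = 544 Mb
Time = 544 / 7000
Time = 0.0777 seconds


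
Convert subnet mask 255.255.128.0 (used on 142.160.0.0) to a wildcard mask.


Subnet mask: 255.255.128.0
Wildcard = 255.255.255.255 - subnet mask
255 - 255 = 0
255 - 255 = 0
255 - 128 = 127
255 - 0 = 255
Wildcard: 0.0.127.255


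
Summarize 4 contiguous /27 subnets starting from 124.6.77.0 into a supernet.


Original prefix: /27
Number of subnets: 4 = 2^2
New prefix = 27 - 2 = 25
Supernet: 124.6.77.0/25


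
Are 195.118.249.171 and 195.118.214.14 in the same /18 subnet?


Mask: 255.255.192.0
195.118.249.171 AND mask = 195.118.192.0
195.118.214.14 AND mask = 195.118.192.0
Yes, same subnet (195.118.192.0)


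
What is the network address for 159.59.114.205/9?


IP:   10011111.00111011.01110010.11001101
Mask: 11111111.10000000.00000000.00000000
AND operation:
Net:  10011111.00000000.00000000.00000000
Network: 159.0.0.0/9


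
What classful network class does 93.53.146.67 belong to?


First octet: 93
Binary: 01011101
0xxxxxxx -> Class A (1-126)
Class A, default mask 255.0.0.0 (/8)


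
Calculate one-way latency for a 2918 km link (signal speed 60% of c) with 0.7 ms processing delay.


Speed = 0.6 * 3e5 km/s = 180000 km/s
Propagation delay = 2918 / 180000 = 0.0162 s = 16.2111 ms
Processing delay = 0.7 ms
Total one-way latency = 16.9111 ms


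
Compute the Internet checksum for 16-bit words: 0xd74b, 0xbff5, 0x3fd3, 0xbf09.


Sum all words (with carry folding):
+ 0xd74b = 0xd74b
+ 0xbff5 = 0x9741
+ 0x3fd3 = 0xd714
+ 0xbf09 = 0x961e
One's complement: ~0x961e
Checksum = 0x69e1


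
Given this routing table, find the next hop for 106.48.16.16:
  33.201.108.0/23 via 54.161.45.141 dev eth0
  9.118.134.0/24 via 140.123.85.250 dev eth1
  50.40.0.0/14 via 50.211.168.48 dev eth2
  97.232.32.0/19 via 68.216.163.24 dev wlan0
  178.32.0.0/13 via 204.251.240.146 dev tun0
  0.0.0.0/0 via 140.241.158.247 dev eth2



Longest prefix match for 106.48.16.16:
  /23 33.201.108.0: no
  /24 9.118.134.0: no
  /14 50.40.0.0: no
  /19 97.232.32.0: no
  /13 178.32.0.0: no
  /0 0.0.0.0: MATCH
Selected: next-hop 140.241.158.247 via eth2 (matched /0)


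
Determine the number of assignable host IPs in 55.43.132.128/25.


Host bits = 32 - 25 = 7
Total addresses = 2^7 = 128
Usable = total - 2 (network and broadcast)
Usable hosts: 126


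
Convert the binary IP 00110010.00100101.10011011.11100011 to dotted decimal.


00110010 = 50
00100101 = 37
10011011 = 155
11100011 = 227
IP: 50.37.155.227


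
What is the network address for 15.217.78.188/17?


IP:   00001111.11011001.01001110.10111100
Mask: 11111111.11111111.10000000.00000000
AND operation:
Net:  00001111.11011001.00000000.00000000
Network: 15.217.0.0/17


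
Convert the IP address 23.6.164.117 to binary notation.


23 = 00010111
6 = 00000110
164 = 10100100
117 = 01110101
Binary: 00010111.00000110.10100100.01110101


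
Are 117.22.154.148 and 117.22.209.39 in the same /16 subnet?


Mask: 255.255.0.0
117.22.154.148 AND mask = 117.22.0.0
117.22.209.39 AND mask = 117.22.0.0
Yes, same subnet (117.22.0.0)


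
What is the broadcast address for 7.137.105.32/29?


Network: 7.137.105.32/29
Host bits = 3
Set all host bits to 1:
Broadcast: 7.137.105.39


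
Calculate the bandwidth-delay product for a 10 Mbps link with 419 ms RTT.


BDP = bandwidth * RTT
= 10 Mbps * 419 ms
= 10 * 1e6 * 419 / 1000 bits
= 4190000 bits
= 523750 bytes
= 511.4746 KB
BDP = 4190000 bits (523750 bytes)


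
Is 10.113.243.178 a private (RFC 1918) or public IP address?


RFC 1918 private ranges:
  10.0.0.0/8 (10.0.0.0 - 10.255.255.255)
  172.16.0.0/12 (172.16.0.0 - 172.31.255.255)
  192.168.0.0/16 (192.168.0.0 - 192.168.255.255)
Private (in 10.0.0.0/8)


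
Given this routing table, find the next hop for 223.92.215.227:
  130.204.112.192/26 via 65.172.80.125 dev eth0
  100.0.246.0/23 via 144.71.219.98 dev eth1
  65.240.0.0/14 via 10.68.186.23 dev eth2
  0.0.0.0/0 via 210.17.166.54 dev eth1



Longest prefix match for 223.92.215.227:
  /26 130.204.112.192: no
  /23 100.0.246.0: no
  /14 65.240.0.0: no
  /0 0.0.0.0: MATCH
Selected: next-hop 210.17.166.54 via eth1 (matched /0)


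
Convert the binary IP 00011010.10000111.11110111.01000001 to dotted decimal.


00011010 = 26
10000111 = 135
11110111 = 247
01000001 = 65
IP: 26.135.247.65


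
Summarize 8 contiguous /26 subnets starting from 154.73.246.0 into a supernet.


Original prefix: /26
Number of subnets: 8 = 2^3
New prefix = 26 - 3 = 23
Supernet: 154.73.246.0/23


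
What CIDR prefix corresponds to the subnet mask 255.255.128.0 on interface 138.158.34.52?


Binary: 11111111.11111111.10000000.00000000
Count leading 1s
Prefix: /17


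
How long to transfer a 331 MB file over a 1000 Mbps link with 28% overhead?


Effective throughput = 1000 * (1 - 28/100) = 720 Mbps
File size in Mb = 331 * 8 = 2648 Mb
Time = 2648 / 720
Time = 3.6778 seconds


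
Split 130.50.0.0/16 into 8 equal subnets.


New prefix = 16 + 3 = 19
Each subnet has 8192 addresses
  130.50.0.0/19
  130.50.32.0/19
  130.50.64.0/19
  130.50.96.0/19
  130.50.128.0/19
  130.50.160.0/19
  130.50.192.0/19
  130.50.224.0/19
Subnets: 130.50.0.0/19, 130.50.32.0/19, 130.50.64.0/19, 130.50.96.0/19, 130.50.128.0/19, 130.50.160.0/19, 130.50.192.0/19, 130.50.224.0/19


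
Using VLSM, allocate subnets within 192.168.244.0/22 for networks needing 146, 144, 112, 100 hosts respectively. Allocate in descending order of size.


146 hosts -> /24 (254 usable): 192.168.244.0/24
144 hosts -> /24 (254 usable): 192.168.245.0/24
112 hosts -> /25 (126 usable): 192.168.246.0/25
100 hosts -> /25 (126 usable): 192.168.246.128/25
Allocation: 192.168.244.0/24 (146 hosts, 254 usable); 192.168.245.0/24 (144 hosts, 254 usable); 192.168.246.0/25 (112 hosts, 126 usable); 192.168.246.128/25 (100 hosts, 126 usable)


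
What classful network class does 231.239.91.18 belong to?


First octet: 231
Binary: 11100111
1110xxxx -> Class D (224-239)
Class D (multicast), default mask N/A


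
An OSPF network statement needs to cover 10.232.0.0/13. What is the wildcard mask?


Subnet mask: 255.248.0.0
Wildcard = 255.255.255.255 - subnet mask
255 - 255 = 0
255 - 248 = 7
255 - 0 = 255
255 - 0 = 255
Wildcard: 0.7.255.255


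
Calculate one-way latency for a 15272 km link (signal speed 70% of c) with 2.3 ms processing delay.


Speed = 0.7 * 3e5 km/s = 210000 km/s
Propagation delay = 15272 / 210000 = 0.0727 s = 72.7238 ms
Processing delay = 2.3 ms
Total one-way latency = 75.0238 ms


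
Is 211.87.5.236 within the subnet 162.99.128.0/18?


Subnet network: 162.99.128.0
Test IP AND mask: 211.87.0.0
No, 211.87.5.236 is not in 162.99.128.0/18


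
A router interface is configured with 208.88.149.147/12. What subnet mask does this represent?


/12 means 12 network bits, 20 host bits
Binary: 11111111111100000000000000000000
Mask: 255.240.0.0


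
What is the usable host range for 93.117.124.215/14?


Network: 93.116.0.0
Broadcast: 93.119.255.255
First usable = network + 1
Last usable = broadcast - 1
Range: 93.116.0.1 to 93.119.255.254


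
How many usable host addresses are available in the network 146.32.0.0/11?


Host bits = 32 - 11 = 21
Total addresses = 2^21 = 2097152
Usable = total - 2 (network and broadcast)
Usable hosts: 2097150


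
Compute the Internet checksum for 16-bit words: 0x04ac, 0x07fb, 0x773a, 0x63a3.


Sum all words (with carry folding):
+ 0x04ac = 0x04ac
+ 0x07fb = 0x0ca7
+ 0x773a = 0x83e1
+ 0x63a3 = 0xe784
One's complement: ~0xe784
Checksum = 0x187b


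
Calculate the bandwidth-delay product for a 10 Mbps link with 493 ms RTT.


BDP = bandwidth * RTT
= 10 Mbps * 493 ms
= 10 * 1e6 * 493 / 1000 bits
= 4930000 bits
= 616250 bytes
= 601.8066 KB
BDP = 4930000 bits (616250 bytes)


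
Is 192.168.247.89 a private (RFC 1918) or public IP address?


RFC 1918 private ranges:
  10.0.0.0/8 (10.0.0.0 - 10.255.255.255)
  172.16.0.0/12 (172.16.0.0 - 172.31.255.255)
  192.168.0.0/16 (192.168.0.0 - 192.168.255.255)
Private (in 192.168.0.0/16)


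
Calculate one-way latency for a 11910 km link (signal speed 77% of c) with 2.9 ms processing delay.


Speed = 0.77 * 3e5 km/s = 231000 km/s
Propagation delay = 11910 / 231000 = 0.0516 s = 51.5584 ms
Processing delay = 2.9 ms
Total one-way latency = 54.4584 ms


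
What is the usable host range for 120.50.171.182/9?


Network: 120.0.0.0
Broadcast: 120.127.255.255
First usable = network + 1
Last usable = broadcast - 1
Range: 120.0.0.1 to 120.127.255.254


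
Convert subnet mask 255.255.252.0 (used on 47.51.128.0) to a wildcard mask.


Subnet mask: 255.255.252.0
Wildcard = 255.255.255.255 - subnet mask
255 - 255 = 0
255 - 255 = 0
255 - 252 = 3
255 - 0 = 255
Wildcard: 0.0.3.255


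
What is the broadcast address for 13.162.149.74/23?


Network: 13.162.148.0/23
Host bits = 9
Set all host bits to 1:
Broadcast: 13.162.149.255


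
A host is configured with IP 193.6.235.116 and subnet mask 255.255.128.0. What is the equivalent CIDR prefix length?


Binary: 11111111.11111111.10000000.00000000
Count leading 1s
Prefix: /17


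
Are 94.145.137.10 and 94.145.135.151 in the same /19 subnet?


Mask: 255.255.224.0
94.145.137.10 AND mask = 94.145.128.0
94.145.135.151 AND mask = 94.145.128.0
Yes, same subnet (94.145.128.0)


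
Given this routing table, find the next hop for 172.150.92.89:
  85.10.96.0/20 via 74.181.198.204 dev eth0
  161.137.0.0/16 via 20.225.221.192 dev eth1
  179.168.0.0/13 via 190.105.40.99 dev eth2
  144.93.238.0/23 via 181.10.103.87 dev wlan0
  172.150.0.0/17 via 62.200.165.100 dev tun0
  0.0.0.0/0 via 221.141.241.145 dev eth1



Longest prefix match for 172.150.92.89:
  /20 85.10.96.0: no
  /16 161.137.0.0: no
  /13 179.168.0.0: no
  /23 144.93.238.0: no
  /17 172.150.0.0: MATCH
  /0 0.0.0.0: MATCH
Selected: next-hop 62.200.165.100 via tun0 (matched /17)


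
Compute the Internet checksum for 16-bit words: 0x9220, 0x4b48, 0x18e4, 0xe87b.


Sum all words (with carry folding):
+ 0x9220 = 0x9220
+ 0x4b48 = 0xdd68
+ 0x18e4 = 0xf64c
+ 0xe87b = 0xdec8
One's complement: ~0xdec8
Checksum = 0x2137


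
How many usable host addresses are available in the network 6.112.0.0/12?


Host bits = 32 - 12 = 20
Total addresses = 2^20 = 1048576
Usable = total - 2 (network and broadcast)
Usable hosts: 1048574


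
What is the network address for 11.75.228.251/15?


IP:   00001011.01001011.11100100.11111011
Mask: 11111111.11111110.00000000.00000000
AND operation:
Net:  00001011.01001010.00000000.00000000
Network: 11.74.0.0/15


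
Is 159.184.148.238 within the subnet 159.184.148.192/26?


Subnet network: 159.184.148.192
Test IP AND mask: 159.184.148.192
Yes, 159.184.148.238 is in 159.184.148.192/26


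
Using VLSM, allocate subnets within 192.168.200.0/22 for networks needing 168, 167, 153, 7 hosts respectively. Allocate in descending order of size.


168 hosts -> /24 (254 usable): 192.168.200.0/24
167 hosts -> /24 (254 usable): 192.168.201.0/24
153 hosts -> /24 (254 usable): 192.168.202.0/24
7 hosts -> /28 (14 usable): 192.168.203.0/28
Allocation: 192.168.200.0/24 (168 hosts, 254 usable); 192.168.201.0/24 (167 hosts, 254 usable); 192.168.202.0/24 (153 hosts, 254 usable); 192.168.203.0/28 (7 hosts, 14 usable)


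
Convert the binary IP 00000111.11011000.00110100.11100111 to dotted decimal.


00000111 = 7
11011000 = 216
00110100 = 52
11100111 = 231
IP: 7.216.52.231


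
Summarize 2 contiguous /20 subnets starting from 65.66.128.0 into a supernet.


Original prefix: /20
Number of subnets: 2 = 2^1
New prefix = 20 - 1 = 19
Supernet: 65.66.128.0/19


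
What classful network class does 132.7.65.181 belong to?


First octet: 132
Binary: 10000100
10xxxxxx -> Class B (128-191)
Class B, default mask 255.255.0.0 (/16)


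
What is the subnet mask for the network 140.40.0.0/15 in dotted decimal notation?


/15 means 15 network bits, 17 host bits
Binary: 11111111111111100000000000000000
Mask: 255.254.0.0


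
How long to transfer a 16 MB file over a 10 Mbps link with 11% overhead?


Effective throughput = 10 * (1 - 11/100) = 8.9 Mbps
File size in Mb = 16 * 8 = 128 Mb
Time = 128 / 8.9
Time = 14.382 seconds


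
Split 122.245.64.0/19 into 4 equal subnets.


New prefix = 19 + 2 = 21
Each subnet has 2048 addresses
  122.245.64.0/21
  122.245.72.0/21
  122.245.80.0/21
  122.245.88.0/21
Subnets: 122.245.64.0/21, 122.245.72.0/21, 122.245.80.0/21, 122.245.88.0/21


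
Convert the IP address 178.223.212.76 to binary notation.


178 = 10110010
223 = 11011111
212 = 11010100
76 = 01001100
Binary: 10110010.11011111.11010100.01001100


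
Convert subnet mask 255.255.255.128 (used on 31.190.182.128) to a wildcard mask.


Subnet mask: 255.255.255.128
Wildcard = 255.255.255.255 - subnet mask
255 - 255 = 0
255 - 255 = 0
255 - 255 = 0
255 - 128 = 127
Wildcard: 0.0.0.127


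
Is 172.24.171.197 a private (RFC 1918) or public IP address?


RFC 1918 private ranges:
  10.0.0.0/8 (10.0.0.0 - 10.255.255.255)
  172.16.0.0/12 (172.16.0.0 - 172.31.255.255)
  192.168.0.0/16 (192.168.0.0 - 192.168.255.255)
Private (in 172.16.0.0/12)


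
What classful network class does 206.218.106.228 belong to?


First octet: 206
Binary: 11001110
110xxxxx -> Class C (192-223)
Class C, default mask 255.255.255.0 (/24)


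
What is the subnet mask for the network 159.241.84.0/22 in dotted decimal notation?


/22 means 22 network bits, 10 host bits
Binary: 11111111111111111111110000000000
Mask: 255.255.252.0


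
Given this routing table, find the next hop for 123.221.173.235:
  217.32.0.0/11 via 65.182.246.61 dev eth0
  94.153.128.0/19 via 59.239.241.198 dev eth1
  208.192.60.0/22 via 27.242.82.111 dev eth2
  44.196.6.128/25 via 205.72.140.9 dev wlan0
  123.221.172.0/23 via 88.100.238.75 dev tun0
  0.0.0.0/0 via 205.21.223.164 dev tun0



Longest prefix match for 123.221.173.235:
  /11 217.32.0.0: no
  /19 94.153.128.0: no
  /22 208.192.60.0: no
  /25 44.196.6.128: no
  /23 123.221.172.0: MATCH
  /0 0.0.0.0: MATCH
Selected: next-hop 88.100.238.75 via tun0 (matched /23)


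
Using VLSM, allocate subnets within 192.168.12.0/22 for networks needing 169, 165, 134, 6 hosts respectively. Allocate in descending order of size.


169 hosts -> /24 (254 usable): 192.168.12.0/24
165 hosts -> /24 (254 usable): 192.168.13.0/24
134 hosts -> /24 (254 usable): 192.168.14.0/24
6 hosts -> /29 (6 usable): 192.168.15.0/29
Allocation: 192.168.12.0/24 (169 hosts, 254 usable); 192.168.13.0/24 (165 hosts, 254 usable); 192.168.14.0/24 (134 hosts, 254 usable); 192.168.15.0/29 (6 hosts, 6 usable)


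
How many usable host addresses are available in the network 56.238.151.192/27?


Host bits = 32 - 27 = 5
Total addresses = 2^5 = 32
Usable = total - 2 (network and broadcast)
Usable hosts: 30


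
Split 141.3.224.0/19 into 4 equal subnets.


New prefix = 19 + 2 = 21
Each subnet has 2048 addresses
  141.3.224.0/21
  141.3.232.0/21
  141.3.240.0/21
  141.3.248.0/21
Subnets: 141.3.224.0/21, 141.3.232.0/21, 141.3.240.0/21, 141.3.248.0/21


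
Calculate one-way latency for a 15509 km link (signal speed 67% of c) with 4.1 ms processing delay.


Speed = 0.67 * 3e5 km/s = 201000 km/s
Propagation delay = 15509 / 201000 = 0.0772 s = 77.1592 ms
Processing delay = 4.1 ms
Total one-way latency = 81.2592 ms


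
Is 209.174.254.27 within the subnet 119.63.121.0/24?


Subnet network: 119.63.121.0
Test IP AND mask: 209.174.254.0
No, 209.174.254.27 is not in 119.63.121.0/24


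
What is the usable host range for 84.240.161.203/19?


Network: 84.240.160.0
Broadcast: 84.240.191.255
First usable = network + 1
Last usable = broadcast - 1
Range: 84.240.160.1 to 84.240.191.254


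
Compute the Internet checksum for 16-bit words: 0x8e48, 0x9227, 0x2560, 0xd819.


Sum all words (with carry folding):
+ 0x8e48 = 0x8e48
+ 0x9227 = 0x2070
+ 0x2560 = 0x45d0
+ 0xd819 = 0x1dea
One's complement: ~0x1dea
Checksum = 0xe215


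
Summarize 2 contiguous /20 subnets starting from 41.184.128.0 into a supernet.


Original prefix: /20
Number of subnets: 2 = 2^1
New prefix = 20 - 1 = 19
Supernet: 41.184.128.0/19


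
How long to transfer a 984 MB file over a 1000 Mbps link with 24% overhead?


Effective throughput = 1000 * (1 - 24/100) = 760 Mbps
File size in Mb = 984 * 8 = 7872 Mb
Time = 7872 / 760
Time = 10.3579 seconds


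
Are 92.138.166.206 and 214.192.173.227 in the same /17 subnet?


Mask: 255.255.128.0
92.138.166.206 AND mask = 92.138.128.0
214.192.173.227 AND mask = 214.192.128.0
No, different subnets (92.138.128.0 vs 214.192.128.0)


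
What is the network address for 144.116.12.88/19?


IP:   10010000.01110100.00001100.01011000
Mask: 11111111.11111111.11100000.00000000
AND operation:
Net:  10010000.01110100.00000000.00000000
Network: 144.116.0.0/19


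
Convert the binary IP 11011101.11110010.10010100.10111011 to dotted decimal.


11011101 = 221
11110010 = 242
10010100 = 148
10111011 = 187
IP: 221.242.148.187


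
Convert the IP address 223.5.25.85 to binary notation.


223 = 11011111
5 = 00000101
25 = 00011001
85 = 01010101
Binary: 11011111.00000101.00011001.01010101


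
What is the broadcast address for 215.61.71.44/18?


Network: 215.61.64.0/18
Host bits = 14
Set all host bits to 1:
Broadcast: 215.61.127.255


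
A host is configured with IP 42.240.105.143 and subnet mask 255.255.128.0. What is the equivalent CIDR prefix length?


Binary: 11111111.11111111.10000000.00000000
Count leading 1s
Prefix: /17


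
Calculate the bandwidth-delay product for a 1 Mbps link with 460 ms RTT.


BDP = bandwidth * RTT
= 1 Mbps * 460 ms
= 1 * 1e6 * 460 / 1000 bits
= 460000 bits
= 57500 bytes
= 56.1523 KB
BDP = 460000 bits (57500 bytes)


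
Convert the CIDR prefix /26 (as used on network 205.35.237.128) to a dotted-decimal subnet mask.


/26 means 26 network bits, 6 host bits
Binary: 11111111111111111111111111000000
Mask: 255.255.255.192


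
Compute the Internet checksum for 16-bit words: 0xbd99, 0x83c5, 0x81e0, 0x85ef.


Sum all words (with carry folding):
+ 0xbd99 = 0xbd99
+ 0x83c5 = 0x415f
+ 0x81e0 = 0xc33f
+ 0x85ef = 0x492f
One's complement: ~0x492f
Checksum = 0xb6d0


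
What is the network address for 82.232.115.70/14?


IP:   01010010.11101000.01110011.01000110
Mask: 11111111.11111100.00000000.00000000
AND operation:
Net:  01010010.11101000.00000000.00000000
Network: 82.232.0.0/14


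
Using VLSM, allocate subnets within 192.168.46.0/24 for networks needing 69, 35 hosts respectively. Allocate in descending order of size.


69 hosts -> /25 (126 usable): 192.168.46.0/25
35 hosts -> /26 (62 usable): 192.168.46.128/26
Allocation: 192.168.46.0/25 (69 hosts, 126 usable); 192.168.46.128/26 (35 hosts, 62 usable)


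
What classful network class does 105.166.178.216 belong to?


First octet: 105
Binary: 01101001
0xxxxxxx -> Class A (1-126)
Class A, default mask 255.0.0.0 (/8)


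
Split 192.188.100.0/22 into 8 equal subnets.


New prefix = 22 + 3 = 25
Each subnet has 128 addresses
  192.188.100.0/25
  192.188.100.128/25
  192.188.101.0/25
  192.188.101.128/25
  192.188.102.0/25
  192.188.102.128/25
  192.188.103.0/25
  192.188.103.128/25
Subnets: 192.188.100.0/25, 192.188.100.128/25, 192.188.101.0/25, 192.188.101.128/25, 192.188.102.0/25, 192.188.102.128/25, 192.188.103.0/25, 192.188.103.128/25


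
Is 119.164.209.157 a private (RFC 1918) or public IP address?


RFC 1918 private ranges:
  10.0.0.0/8 (10.0.0.0 - 10.255.255.255)
  172.16.0.0/12 (172.16.0.0 - 172.31.255.255)
  192.168.0.0/16 (192.168.0.0 - 192.168.255.255)
Public (not in any RFC 1918 range)


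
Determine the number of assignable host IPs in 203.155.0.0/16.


Host bits = 32 - 16 = 16
Total addresses = 2^16 = 65536
Usable = total - 2 (network and broadcast)
Usable hosts: 65534


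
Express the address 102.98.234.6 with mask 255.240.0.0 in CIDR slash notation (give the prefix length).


Binary: 11111111.11110000.00000000.00000000
Count leading 1s
Prefix: /12


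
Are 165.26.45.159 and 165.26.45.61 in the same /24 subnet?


Mask: 255.255.255.0
165.26.45.159 AND mask = 165.26.45.0
165.26.45.61 AND mask = 165.26.45.0
Yes, same subnet (165.26.45.0)


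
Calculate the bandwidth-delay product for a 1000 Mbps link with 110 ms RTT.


BDP = bandwidth * RTT
= 1000 Mbps * 110 ms
= 1000 * 1e6 * 110 / 1000 bits
= 110000000 bits
= 13750000 bytes
= 13427.7344 KB
BDP = 110000000 bits (13750000 bytes)


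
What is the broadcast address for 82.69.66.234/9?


Network: 82.0.0.0/9
Host bits = 23
Set all host bits to 1:
Broadcast: 82.127.255.255


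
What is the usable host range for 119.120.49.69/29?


Network: 119.120.49.64
Broadcast: 119.120.49.71
First usable = network + 1
Last usable = broadcast - 1
Range: 119.120.49.65 to 119.120.49.70


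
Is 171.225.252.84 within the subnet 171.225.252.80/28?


Subnet network: 171.225.252.80
Test IP AND mask: 171.225.252.80
Yes, 171.225.252.84 is in 171.225.252.80/28


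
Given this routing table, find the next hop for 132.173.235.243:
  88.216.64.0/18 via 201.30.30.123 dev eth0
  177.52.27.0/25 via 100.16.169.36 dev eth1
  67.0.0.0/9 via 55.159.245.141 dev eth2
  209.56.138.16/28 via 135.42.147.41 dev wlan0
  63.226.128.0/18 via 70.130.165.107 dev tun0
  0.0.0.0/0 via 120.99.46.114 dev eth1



Longest prefix match for 132.173.235.243:
  /18 88.216.64.0: no
  /25 177.52.27.0: no
  /9 67.0.0.0: no
  /28 209.56.138.16: no
  /18 63.226.128.0: no
  /0 0.0.0.0: MATCH
Selected: next-hop 120.99.46.114 via eth1 (matched /0)


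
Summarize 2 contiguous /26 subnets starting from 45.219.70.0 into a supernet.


Original prefix: /26
Number of subnets: 2 = 2^1
New prefix = 26 - 1 = 25
Supernet: 45.219.70.0/25


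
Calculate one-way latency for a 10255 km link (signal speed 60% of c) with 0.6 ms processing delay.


Speed = 0.6 * 3e5 km/s = 180000 km/s
Propagation delay = 10255 / 180000 = 0.057 s = 56.9722 ms
Processing delay = 0.6 ms
Total one-way latency = 57.5722 ms


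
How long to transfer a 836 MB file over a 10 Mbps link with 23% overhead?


Effective throughput = 10 * (1 - 23/100) = 7.7 Mbps
File size in Mb = 836 * 8 = 6688 Mb
Time = 6688 / 7.7
Time = 868.5714 seconds


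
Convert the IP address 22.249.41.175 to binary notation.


22 = 00010110
249 = 11111001
41 = 00101001
175 = 10101111
Binary: 00010110.11111001.00101001.10101111


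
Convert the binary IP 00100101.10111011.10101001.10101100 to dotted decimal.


00100101 = 37
10111011 = 187
10101001 = 169
10101100 = 172
IP: 37.187.169.172


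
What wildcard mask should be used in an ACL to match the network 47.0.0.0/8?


Subnet mask: 255.0.0.0
Wildcard = 255.255.255.255 - subnet mask
255 - 255 = 0
255 - 0 = 255
255 - 0 = 255
255 - 0 = 255
Wildcard: 0.255.255.255


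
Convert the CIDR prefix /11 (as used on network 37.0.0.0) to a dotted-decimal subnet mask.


/11 means 11 network bits, 21 host bits
Binary: 11111111111000000000000000000000
Mask: 255.224.0.0


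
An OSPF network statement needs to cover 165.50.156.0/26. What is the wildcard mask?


Subnet mask: 255.255.255.192
Wildcard = 255.255.255.255 - subnet mask
255 - 255 = 0
255 - 255 = 0
255 - 255 = 0
255 - 192 = 63
Wildcard: 0.0.0.63


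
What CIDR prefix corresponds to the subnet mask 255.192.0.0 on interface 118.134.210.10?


Binary: 11111111.11000000.00000000.00000000
Count leading 1s
Prefix: /10


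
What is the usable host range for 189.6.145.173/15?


Network: 189.6.0.0
Broadcast: 189.7.255.255
First usable = network + 1
Last usable = broadcast - 1
Range: 189.6.0.1 to 189.7.255.254


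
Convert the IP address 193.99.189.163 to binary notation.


193 = 11000001
99 = 01100011
189 = 10111101
163 = 10100011
Binary: 11000001.01100011.10111101.10100011


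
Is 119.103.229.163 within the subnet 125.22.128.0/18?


Subnet network: 125.22.128.0
Test IP AND mask: 119.103.192.0
No, 119.103.229.163 is not in 125.22.128.0/18


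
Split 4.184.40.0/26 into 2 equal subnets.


New prefix = 26 + 1 = 27
Each subnet has 32 addresses
  4.184.40.0/27
  4.184.40.32/27
Subnets: 4.184.40.0/27, 4.184.40.32/27


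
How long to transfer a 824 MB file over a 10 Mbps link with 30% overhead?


Effective throughput = 10 * (1 - 30/100) = 7 Mbps
File size in Mb = 824 * 8 = 6592 Mb
Time = 6592 / 7
Time = 941.7143 seconds


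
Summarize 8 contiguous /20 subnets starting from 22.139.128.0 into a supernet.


Original prefix: /20
Number of subnets: 8 = 2^3
New prefix = 20 - 3 = 17
Supernet: 22.139.128.0/17


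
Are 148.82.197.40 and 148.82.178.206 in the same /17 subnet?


Mask: 255.255.128.0
148.82.197.40 AND mask = 148.82.128.0
148.82.178.206 AND mask = 148.82.128.0
Yes, same subnet (148.82.128.0)


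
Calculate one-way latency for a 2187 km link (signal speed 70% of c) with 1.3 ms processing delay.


Speed = 0.7 * 3e5 km/s = 210000 km/s
Propagation delay = 2187 / 210000 = 0.0104 s = 10.4143 ms
Processing delay = 1.3 ms
Total one-way latency = 11.7143 ms


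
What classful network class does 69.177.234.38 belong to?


First octet: 69
Binary: 01000101
0xxxxxxx -> Class A (1-126)
Class A, default mask 255.0.0.0 (/8)


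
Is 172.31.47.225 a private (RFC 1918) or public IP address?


RFC 1918 private ranges:
  10.0.0.0/8 (10.0.0.0 - 10.255.255.255)
  172.16.0.0/12 (172.16.0.0 - 172.31.255.255)
  192.168.0.0/16 (192.168.0.0 - 192.168.255.255)
Private (in 172.16.0.0/12)


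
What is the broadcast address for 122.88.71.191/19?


Network: 122.88.64.0/19
Host bits = 13
Set all host bits to 1:
Broadcast: 122.88.95.255


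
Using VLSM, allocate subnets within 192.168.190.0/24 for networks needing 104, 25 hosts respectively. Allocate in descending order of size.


104 hosts -> /25 (126 usable): 192.168.190.0/25
25 hosts -> /27 (30 usable): 192.168.190.128/27
Allocation: 192.168.190.0/25 (104 hosts, 126 usable); 192.168.190.128/27 (25 hosts, 30 usable)


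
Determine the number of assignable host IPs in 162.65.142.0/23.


Host bits = 32 - 23 = 9
Total addresses = 2^9 = 512
Usable = total - 2 (network and broadcast)
Usable hosts: 510


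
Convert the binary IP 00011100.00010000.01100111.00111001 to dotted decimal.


00011100 = 28
00010000 = 16
01100111 = 103
00111001 = 57
IP: 28.16.103.57


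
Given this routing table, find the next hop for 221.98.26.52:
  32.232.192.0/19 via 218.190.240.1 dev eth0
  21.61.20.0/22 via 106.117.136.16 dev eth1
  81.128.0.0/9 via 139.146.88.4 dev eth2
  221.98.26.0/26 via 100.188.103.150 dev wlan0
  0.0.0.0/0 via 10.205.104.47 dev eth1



Longest prefix match for 221.98.26.52:
  /19 32.232.192.0: no
  /22 21.61.20.0: no
  /9 81.128.0.0: no
  /26 221.98.26.0: MATCH
  /0 0.0.0.0: MATCH
Selected: next-hop 100.188.103.150 via wlan0 (matched /26)


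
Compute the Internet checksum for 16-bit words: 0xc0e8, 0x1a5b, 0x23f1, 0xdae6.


Sum all words (with carry folding):
+ 0xc0e8 = 0xc0e8
+ 0x1a5b = 0xdb43
+ 0x23f1 = 0xff34
+ 0xdae6 = 0xda1b
One's complement: ~0xda1b
Checksum = 0x25e4


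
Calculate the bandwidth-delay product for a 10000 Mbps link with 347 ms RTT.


BDP = bandwidth * RTT
= 10000 Mbps * 347 ms
= 10000 * 1e6 * 347 / 1000 bits
= 3470000000 bits
= 433750000 bytes
= 423583.9844 KB
BDP = 3470000000 bits (433750000 bytes)


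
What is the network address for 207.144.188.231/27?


IP:   11001111.10010000.10111100.11100111
Mask: 11111111.11111111.11111111.11100000
AND operation:
Net:  11001111.10010000.10111100.11100000
Network: 207.144.188.224/27


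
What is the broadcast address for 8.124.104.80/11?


Network: 8.96.0.0/11
Host bits = 21
Set all host bits to 1:
Broadcast: 8.127.255.255


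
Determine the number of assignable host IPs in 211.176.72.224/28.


Host bits = 32 - 28 = 4
Total addresses = 2^4 = 16
Usable = total - 2 (network and broadcast)
Usable hosts: 14


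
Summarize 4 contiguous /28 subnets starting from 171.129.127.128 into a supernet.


Original prefix: /28
Number of subnets: 4 = 2^2
New prefix = 28 - 2 = 26
Supernet: 171.129.127.128/26


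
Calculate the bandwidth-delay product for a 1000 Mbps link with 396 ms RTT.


BDP = bandwidth * RTT
= 1000 Mbps * 396 ms
= 1000 * 1e6 * 396 / 1000 bits
= 396000000 bits
= 49500000 bytes
= 48339.8438 KB
BDP = 396000000 bits (49500000 bytes)


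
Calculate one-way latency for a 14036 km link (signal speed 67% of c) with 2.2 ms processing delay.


Speed = 0.67 * 3e5 km/s = 201000 km/s
Propagation delay = 14036 / 201000 = 0.0698 s = 69.8308 ms
Processing delay = 2.2 ms
Total one-way latency = 72.0308 ms


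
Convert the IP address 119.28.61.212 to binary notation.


119 = 01110111
28 = 00011100
61 = 00111101
212 = 11010100
Binary: 01110111.00011100.00111101.11010100


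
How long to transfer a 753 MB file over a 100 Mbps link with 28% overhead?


Effective throughput = 100 * (1 - 28/100) = 72 Mbps
File size in Mb = 753 * 8 = 6024 Mb
Time = 6024 / 72
Time = 83.6667 seconds


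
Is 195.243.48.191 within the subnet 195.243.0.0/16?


Subnet network: 195.243.0.0
Test IP AND mask: 195.243.0.0
Yes, 195.243.48.191 is in 195.243.0.0/16


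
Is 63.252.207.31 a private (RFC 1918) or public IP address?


RFC 1918 private ranges:
  10.0.0.0/8 (10.0.0.0 - 10.255.255.255)
  172.16.0.0/12 (172.16.0.0 - 172.31.255.255)
  192.168.0.0/16 (192.168.0.0 - 192.168.255.255)
Public (not in any RFC 1918 range)


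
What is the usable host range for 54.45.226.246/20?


Network: 54.45.224.0
Broadcast: 54.45.239.255
First usable = network + 1
Last usable = broadcast - 1
Range: 54.45.224.1 to 54.45.239.254


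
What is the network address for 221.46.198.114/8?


IP:   11011101.00101110.11000110.01110010
Mask: 11111111.00000000.00000000.00000000
AND operation:
Net:  11011101.00000000.00000000.00000000
Network: 221.0.0.0/8


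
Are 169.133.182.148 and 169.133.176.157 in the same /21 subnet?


Mask: 255.255.248.0
169.133.182.148 AND mask = 169.133.176.0
169.133.176.157 AND mask = 169.133.176.0
Yes, same subnet (169.133.176.0)


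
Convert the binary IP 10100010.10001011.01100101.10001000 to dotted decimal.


10100010 = 162
10001011 = 139
01100101 = 101
10001000 = 136
IP: 162.139.101.136


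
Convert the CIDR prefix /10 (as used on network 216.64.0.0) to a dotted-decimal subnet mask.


/10 means 10 network bits, 22 host bits
Binary: 11111111110000000000000000000000
Mask: 255.192.0.0


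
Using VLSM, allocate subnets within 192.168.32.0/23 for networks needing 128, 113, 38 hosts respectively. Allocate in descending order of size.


128 hosts -> /24 (254 usable): 192.168.32.0/24
113 hosts -> /25 (126 usable): 192.168.33.0/25
38 hosts -> /26 (62 usable): 192.168.33.128/26
Allocation: 192.168.32.0/24 (128 hosts, 254 usable); 192.168.33.0/25 (113 hosts, 126 usable); 192.168.33.128/26 (38 hosts, 62 usable)


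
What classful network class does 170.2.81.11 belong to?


First octet: 170
Binary: 10101010
10xxxxxx -> Class B (128-191)
Class B, default mask 255.255.0.0 (/16)


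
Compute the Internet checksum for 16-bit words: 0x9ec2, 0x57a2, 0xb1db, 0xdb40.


Sum all words (with carry folding):
+ 0x9ec2 = 0x9ec2
+ 0x57a2 = 0xf664
+ 0xb1db = 0xa840
+ 0xdb40 = 0x8381
One's complement: ~0x8381
Checksum = 0x7c7e


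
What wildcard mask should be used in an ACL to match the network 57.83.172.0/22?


Subnet mask: 255.255.252.0
Wildcard = 255.255.255.255 - subnet mask
255 - 255 = 0
255 - 255 = 0
255 - 252 = 3
255 - 0 = 255
Wildcard: 0.0.3.255


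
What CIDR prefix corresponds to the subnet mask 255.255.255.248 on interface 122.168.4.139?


Binary: 11111111.11111111.11111111.11111000
Count leading 1s
Prefix: /29


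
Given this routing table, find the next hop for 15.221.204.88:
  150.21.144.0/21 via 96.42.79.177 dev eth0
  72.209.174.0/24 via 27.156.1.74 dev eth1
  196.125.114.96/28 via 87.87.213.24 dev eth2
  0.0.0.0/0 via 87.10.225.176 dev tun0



Longest prefix match for 15.221.204.88:
  /21 150.21.144.0: no
  /24 72.209.174.0: no
  /28 196.125.114.96: no
  /0 0.0.0.0: MATCH
Selected: next-hop 87.10.225.176 via tun0 (matched /0)


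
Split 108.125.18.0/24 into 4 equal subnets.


New prefix = 24 + 2 = 26
Each subnet has 64 addresses
  108.125.18.0/26
  108.125.18.64/26
  108.125.18.128/26
  108.125.18.192/26
Subnets: 108.125.18.0/26, 108.125.18.64/26, 108.125.18.128/26, 108.125.18.192/26


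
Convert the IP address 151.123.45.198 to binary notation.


151 = 10010111
123 = 01111011
45 = 00101101
198 = 11000110
Binary: 10010111.01111011.00101101.11000110


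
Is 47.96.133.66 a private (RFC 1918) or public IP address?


RFC 1918 private ranges:
  10.0.0.0/8 (10.0.0.0 - 10.255.255.255)
  172.16.0.0/12 (172.16.0.0 - 172.31.255.255)
  192.168.0.0/16 (192.168.0.0 - 192.168.255.255)
Public (not in any RFC 1918 range)


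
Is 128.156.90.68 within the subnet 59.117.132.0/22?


Subnet network: 59.117.132.0
Test IP AND mask: 128.156.88.0
No, 128.156.90.68 is not in 59.117.132.0/22


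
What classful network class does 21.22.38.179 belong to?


First octet: 21
Binary: 00010101
0xxxxxxx -> Class A (1-126)
Class A, default mask 255.0.0.0 (/8)


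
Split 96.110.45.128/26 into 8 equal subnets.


New prefix = 26 + 3 = 29
Each subnet has 8 addresses
  96.110.45.128/29
  96.110.45.136/29
  96.110.45.144/29
  96.110.45.152/29
  96.110.45.160/29
  96.110.45.168/29
  96.110.45.176/29
  96.110.45.184/29
Subnets: 96.110.45.128/29, 96.110.45.136/29, 96.110.45.144/29, 96.110.45.152/29, 96.110.45.160/29, 96.110.45.168/29, 96.110.45.176/29, 96.110.45.184/29


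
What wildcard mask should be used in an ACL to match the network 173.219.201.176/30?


Subnet mask: 255.255.255.252
Wildcard = 255.255.255.255 - subnet mask
255 - 255 = 0
255 - 255 = 0
255 - 255 = 0
255 - 252 = 3
Wildcard: 0.0.0.3


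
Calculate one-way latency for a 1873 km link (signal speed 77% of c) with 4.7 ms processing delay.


Speed = 0.77 * 3e5 km/s = 231000 km/s
Propagation delay = 1873 / 231000 = 0.0081 s = 8.1082 ms
Processing delay = 4.7 ms
Total one-way latency = 12.8082 ms


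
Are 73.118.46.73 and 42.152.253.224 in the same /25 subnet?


Mask: 255.255.255.128
73.118.46.73 AND mask = 73.118.46.0
42.152.253.224 AND mask = 42.152.253.128
No, different subnets (73.118.46.0 vs 42.152.253.128)


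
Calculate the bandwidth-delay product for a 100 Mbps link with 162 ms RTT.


BDP = bandwidth * RTT
= 100 Mbps * 162 ms
= 100 * 1e6 * 162 / 1000 bits
= 16200000 bits
= 2025000 bytes
= 1977.5391 KB
BDP = 16200000 bits (2025000 bytes)
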